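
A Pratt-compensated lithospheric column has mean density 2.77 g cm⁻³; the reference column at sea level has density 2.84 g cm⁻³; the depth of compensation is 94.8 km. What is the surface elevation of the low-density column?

ρ_ref D = ρ (D + h) → h = D (ρ_ref − ρ)/ρ.
h = 94.8 km × (2.84 − 2.77)/2.77 = 2.4 km.

2.4 km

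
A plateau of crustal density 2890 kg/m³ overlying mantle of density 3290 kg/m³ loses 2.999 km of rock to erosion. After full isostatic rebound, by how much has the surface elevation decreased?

0.365 km

Rebound u = e ρ_c/ρ_m = 2.999 km × 2890/3290 = 2.634 km.
Net surface drop = e − u = 2.999 km − 2.634 km = e (ρ_m − ρ_c)/ρ_m = 0.365 km.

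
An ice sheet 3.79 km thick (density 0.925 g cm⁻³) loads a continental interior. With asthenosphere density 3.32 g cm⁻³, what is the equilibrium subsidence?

1.06 km

For local isostatic compensation: the ice load ρ_ice t is balanced by mantle displaced below, ρ_m s.
s = t ρ_ice / ρ_m = 3.79 km × 0.925/3.32 = 1.06 km.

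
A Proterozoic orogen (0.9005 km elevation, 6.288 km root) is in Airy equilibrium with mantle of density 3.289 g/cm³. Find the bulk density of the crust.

ρ_c h = (ρ_m − ρ_c) r → ρ_c (h + r) = ρ_m r → ρ_c = ρ_m r / (h + r).
ρ_c = 3.289 × 6.288 km / (0.9005 km + 6.288 km) = 2.88 g/cm³.

2.88 g/cm³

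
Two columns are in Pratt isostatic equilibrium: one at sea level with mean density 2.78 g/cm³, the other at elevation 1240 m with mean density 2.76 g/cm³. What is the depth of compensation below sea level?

ρ_ref D = ρ (D + h) → D (ρ_ref − ρ) = ρ h.
D = ρ h/(ρ_ref − ρ) = 2.76 × 1240 m/(2.78 − 2.76) = 171000 m.

171000 m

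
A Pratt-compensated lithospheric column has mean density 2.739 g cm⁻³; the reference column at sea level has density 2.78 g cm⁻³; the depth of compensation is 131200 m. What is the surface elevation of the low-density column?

ρ_ref D = ρ (D + h) → h = D (ρ_ref − ρ)/ρ.
h = 131200 m × (2.78 − 2.739)/2.739 = 1960 m.

1960 m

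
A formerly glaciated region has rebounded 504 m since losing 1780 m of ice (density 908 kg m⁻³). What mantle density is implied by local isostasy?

ρ_m = ρ_ice t / u = 908 × 1780 m/504 m = 3210 kg m⁻³.

3210 kg m⁻³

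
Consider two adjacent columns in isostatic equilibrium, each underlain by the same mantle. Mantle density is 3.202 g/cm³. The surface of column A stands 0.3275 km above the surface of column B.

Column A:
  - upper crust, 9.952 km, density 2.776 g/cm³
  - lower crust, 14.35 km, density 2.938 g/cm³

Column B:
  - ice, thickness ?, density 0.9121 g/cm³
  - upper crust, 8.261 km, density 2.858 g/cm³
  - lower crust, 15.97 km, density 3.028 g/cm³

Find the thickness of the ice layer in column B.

Take the compensation level at the base of the deeper column (depth z_c below the surface of column A) and equate Σ ρ_i t_i down to z_c; mantle fills any gap and the z_c terms cancel.
Column A: 9.952×2.776 + 14.35×2.938 + (z_c − 24.302)×3.202
Column B: 0.3275×0 + x×0.9121 + 8.261×2.858 + 15.97×3.028 + (z_c − 0.3275 − 24.231 − x)×3.202
The z_c×3.202 term appears on both sides and cancels. Collect the known terms of each column as K = Σ(ρt)_known − 3.202 × (depth of known layers): K_A = 69.787052 − 3.202×24.302 = −8.027952; K_B = 71.967098 − 3.202×(0.3275 + 24.231) = −6.669219.
Balance: K_A = K_B − x×(3.202 − 0.9121), so x = (K_B − K_A)/(3.202 − 0.9121) = 1.35873/2.2899 = 0.593 km.

0.593 km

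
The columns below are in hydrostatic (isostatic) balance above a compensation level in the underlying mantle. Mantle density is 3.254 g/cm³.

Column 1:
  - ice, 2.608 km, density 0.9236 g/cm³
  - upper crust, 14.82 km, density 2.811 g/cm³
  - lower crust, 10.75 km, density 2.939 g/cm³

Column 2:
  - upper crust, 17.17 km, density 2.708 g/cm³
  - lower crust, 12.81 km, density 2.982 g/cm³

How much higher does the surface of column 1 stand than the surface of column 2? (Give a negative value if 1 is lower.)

For any compensation level in the mantle, the mantle terms cancel and isostasy reduces to e = (Σt_1 − Σt_2) − (Σ(ρt)_1 − Σ(ρt)_2) / ρ_m.
Σt_1 = 28.178 km; Σt_2 = 29.98 km; Σ(ρt)_1 = 75.6620188; Σ(ρt)_2 = 84.69578 (in km·g/cm³).
e = (28.178 − 29.98) − (75.6620188 − 84.69578) / 3.254 = 0.974 km.

0.974 km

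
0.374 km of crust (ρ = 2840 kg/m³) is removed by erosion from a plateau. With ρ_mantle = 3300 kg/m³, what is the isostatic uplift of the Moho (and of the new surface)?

Unloading: uplift u = e ρ_c/ρ_m = 0.374 km × 2840/3300 = 0.322 km.

0.322 km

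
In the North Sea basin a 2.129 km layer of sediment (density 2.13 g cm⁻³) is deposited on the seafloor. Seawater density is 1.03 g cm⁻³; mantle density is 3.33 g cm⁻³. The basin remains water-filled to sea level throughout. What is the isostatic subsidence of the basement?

1.02 km

Submarine loading: the sediment displaces seawater, and the subsidence is in turn flooded, so s (ρ_m − ρ_w) = t (ρ_sed − ρ_w).
s = 2.129 km × (2.13 − 1.03) / (3.33 − 1.03) = 1.02 km.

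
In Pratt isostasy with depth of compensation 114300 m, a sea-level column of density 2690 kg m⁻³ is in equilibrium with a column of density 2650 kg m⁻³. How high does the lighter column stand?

ρ_ref D = ρ (D + h) → h = D (ρ_ref − ρ)/ρ.
h = 114300 m × (2690 − 2650)/2650 = 1730 m.

1730 m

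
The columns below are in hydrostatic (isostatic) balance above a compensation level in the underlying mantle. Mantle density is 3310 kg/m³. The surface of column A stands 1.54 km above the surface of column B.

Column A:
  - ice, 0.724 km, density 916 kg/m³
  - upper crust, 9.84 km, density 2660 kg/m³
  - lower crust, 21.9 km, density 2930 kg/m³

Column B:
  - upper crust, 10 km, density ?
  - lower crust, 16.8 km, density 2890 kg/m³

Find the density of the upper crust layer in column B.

Take the compensation level at the base of the deeper column (depth z_c below the surface of column A) and equate Σ ρ_i t_i down to z_c; mantle fills any gap and the z_c terms cancel.
Column A: 0.724×916 + 9.84×2660 + 21.9×2930 + (z_c − 32.464)×3310
Column B: 1.54×0 + 10×ρ + 16.8×2890 + (z_c − 1.54 − 26.8)×3310
The z_c×3310 term appears on both sides and cancels. Collect the known terms of each column as K = Σ(ρt)_known − 3310 × (depth of known layers): K_A = 91004.584 − 3310×32.464 = −16451.256; K_B = 48552 − 3310×(1.54 + 26.8) = −45253.4.
Balance: K_A = K_B + 10×ρ, so ρ = (K_A − K_B)/10 = 28802.1/10 = 2880 kg/m³.

2880 kg/m³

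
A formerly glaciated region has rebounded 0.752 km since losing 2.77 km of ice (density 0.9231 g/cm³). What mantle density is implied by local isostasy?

ρ_m = ρ_ice t / u = 0.9231 × 2.77 km/0.752 km = 3.4 g/cm³.

3.4 g/cm³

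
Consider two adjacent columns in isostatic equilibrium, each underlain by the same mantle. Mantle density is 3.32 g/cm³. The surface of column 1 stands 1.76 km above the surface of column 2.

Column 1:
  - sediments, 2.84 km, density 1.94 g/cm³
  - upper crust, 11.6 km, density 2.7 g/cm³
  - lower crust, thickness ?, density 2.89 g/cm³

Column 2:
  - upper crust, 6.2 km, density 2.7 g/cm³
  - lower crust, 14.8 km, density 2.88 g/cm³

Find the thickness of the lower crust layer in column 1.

11.8 km

Take the compensation level at the base of the deeper column (depth z_c below the surface of column 1) and equate Σ ρ_i t_i down to z_c; mantle fills any gap and the z_c terms cancel.
Column 1: 2.84×1.94 + 11.6×2.7 + x×2.89 + (z_c − 14.44 − x)×3.32
Column 2: 1.76×0 + 6.2×2.7 + 14.8×2.88 + (z_c − 1.76 − 21)×3.32
The z_c×3.32 term appears on both sides and cancels. Collect the known terms of each column as K = Σ(ρt)_known − 3.32 × (depth of known layers): K_1 = 36.8296 − 3.32×14.44 = −11.1112; K_2 = 59.364 − 3.32×(1.76 + 21) = −16.1992.
Balance: K_1 − x×(3.32 − 2.89) = K_2, so x = (K_1 − K_2)/(3.32 − 2.89) = 5.088/0.43 = 11.8 km.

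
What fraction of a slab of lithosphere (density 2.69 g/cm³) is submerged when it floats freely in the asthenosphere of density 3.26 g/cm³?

Submerged fraction = ρ_obj/ρ_fluid = 2.69/3.26 = 0.825.

0.825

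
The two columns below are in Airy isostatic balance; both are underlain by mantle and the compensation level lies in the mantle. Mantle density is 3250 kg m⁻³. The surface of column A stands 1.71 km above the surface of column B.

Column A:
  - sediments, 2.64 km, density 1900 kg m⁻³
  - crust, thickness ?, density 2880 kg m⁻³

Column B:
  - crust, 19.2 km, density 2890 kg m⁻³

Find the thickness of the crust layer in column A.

Take the compensation level at the base of the deeper column (depth z_c below the surface of column A) and equate Σ ρ_i t_i down to z_c; mantle fills any gap and the z_c terms cancel.
Column A: 2.64×1900 + x×2880 + (z_c − 2.64 − x)×3250
Column B: 1.71×0 + 19.2×2890 + (z_c − 1.71 − 19.2)×3250
The z_c×3250 term appears on both sides and cancels. Collect the known terms of each column as K = Σ(ρt)_known − 3250 × (depth of known layers): K_A = 5016 − 3250×2.64 = −3564; K_B = 55488 − 3250×(1.71 + 19.2) = −12469.5.
Balance: K_A − x×(3250 − 2880) = K_B, so x = (K_A − K_B)/(3250 − 2880) = 8905.5/370 = 24.1 km.

24.1 km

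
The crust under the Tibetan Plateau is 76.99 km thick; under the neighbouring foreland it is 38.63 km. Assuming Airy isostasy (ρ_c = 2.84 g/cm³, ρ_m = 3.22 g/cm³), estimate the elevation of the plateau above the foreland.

4.53 km

Excess crust Δ = 76.99 km − 38.63 km = 38.36 km, split between elevation h and root r with h + r = Δ.
Airy balance ρ_c h = (ρ_m − ρ_c) r gives r = h ρ_c/(ρ_m − ρ_c), so h (1 + ρ_c/(ρ_m − ρ_c)) = Δ, i.e. h = Δ (ρ_m − ρ_c)/ρ_m.
h = 38.36 km × 0.38/3.22 = 4.53 km.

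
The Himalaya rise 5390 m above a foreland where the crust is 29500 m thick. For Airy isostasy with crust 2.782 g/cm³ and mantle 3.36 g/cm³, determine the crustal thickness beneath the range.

Root depth r = h ρ_c / (ρ_m − ρ_c) = 5390 m × 2.782 / 0.578 = 25940 m.
Total thickness = T + h + r = 29500 m + 5390 m + 25940 m = 60800 m.

60800 m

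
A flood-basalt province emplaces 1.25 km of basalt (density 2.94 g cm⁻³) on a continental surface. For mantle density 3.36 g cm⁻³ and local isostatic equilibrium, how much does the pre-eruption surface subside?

1.09 km

Subaerial loading: s = t ρ_load / ρ_m.
s = 1.25 km × 2.94/3.36 = 1.09 km.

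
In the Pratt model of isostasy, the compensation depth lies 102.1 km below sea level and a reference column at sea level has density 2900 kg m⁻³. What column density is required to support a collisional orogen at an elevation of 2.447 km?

2830 kg m⁻³

Pratt balance: ρ_ref D = ρ (D + h).
ρ = ρ_ref D/(D + h) = 2900 × 102.1 km/(102.1 km + 2.447 km) = 2830 kg m⁻³.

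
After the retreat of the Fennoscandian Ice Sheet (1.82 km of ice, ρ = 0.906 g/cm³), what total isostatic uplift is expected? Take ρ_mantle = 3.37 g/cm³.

Removing the load lets mantle flow back in; uplift u satisfies ρ_ice t = ρ_m u.
u = t ρ_ice/ρ_m = 1.82 km × 0.906/3.37 = 0.489 km.

0.489 km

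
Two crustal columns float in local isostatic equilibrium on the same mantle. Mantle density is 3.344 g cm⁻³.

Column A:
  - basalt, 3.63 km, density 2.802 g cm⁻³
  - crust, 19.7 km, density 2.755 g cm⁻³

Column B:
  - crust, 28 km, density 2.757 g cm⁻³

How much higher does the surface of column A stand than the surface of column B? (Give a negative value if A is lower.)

−0.857 km

For any compensation level in the mantle, the mantle terms cancel and isostasy reduces to e = (Σt_A − Σt_B) − (Σ(ρt)_A − Σ(ρt)_B) / ρ_m.
Σt_A = 23.33 km; Σt_B = 28 km; Σ(ρt)_A = 64.44476; Σ(ρt)_B = 77.196 (in km·g cm⁻³).
e = (23.33 − 28) − (64.44476 − 77.196) / 3.344 = −0.857 km.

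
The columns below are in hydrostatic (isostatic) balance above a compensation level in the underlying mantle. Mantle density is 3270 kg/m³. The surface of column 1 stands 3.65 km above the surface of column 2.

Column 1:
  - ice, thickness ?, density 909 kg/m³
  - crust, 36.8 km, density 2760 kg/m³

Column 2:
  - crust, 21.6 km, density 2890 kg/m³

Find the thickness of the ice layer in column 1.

Take the compensation level at the base of the deeper column (depth z_c below the surface of column 1) and equate Σ ρ_i t_i down to z_c; mantle fills any gap and the z_c terms cancel.
Column 1: x×909 + 36.8×2760 + (z_c − 36.8 − x)×3270
Column 2: 3.65×0 + 21.6×2890 + (z_c − 3.65 − 21.6)×3270
The z_c×3270 term appears on both sides and cancels. Collect the known terms of each column as K = Σ(ρt)_known − 3270 × (depth of known layers): K_1 = 101568 − 3270×36.8 = −18768; K_2 = 62424 − 3270×(3.65 + 21.6) = −20143.5.
Balance: K_1 − x×(3270 − 909) = K_2, so x = (K_1 − K_2)/(3270 − 909) = 1375.5/2361 = 0.583 km.

0.583 km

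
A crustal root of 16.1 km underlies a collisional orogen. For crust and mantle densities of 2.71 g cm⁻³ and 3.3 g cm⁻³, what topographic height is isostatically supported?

In Airy isostatic equilibrium: ρ_c h = (ρ_m − ρ_c) r.
h = r (ρ_m − ρ_c) / ρ_c = 16.1 km × (3.3 − 2.71) / 2.71 = 3.51 km.

3.51 km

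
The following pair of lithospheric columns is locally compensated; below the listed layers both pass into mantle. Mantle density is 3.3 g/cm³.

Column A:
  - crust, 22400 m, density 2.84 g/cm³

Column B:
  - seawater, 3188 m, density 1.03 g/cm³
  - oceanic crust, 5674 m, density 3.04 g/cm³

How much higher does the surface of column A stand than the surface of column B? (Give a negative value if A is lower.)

482 m

For any compensation level in the mantle, the mantle terms cancel and isostasy reduces to e = (Σt_A − Σt_B) − (Σ(ρt)_A − Σ(ρt)_B) / ρ_m.
Σt_A = 22400 m; Σt_B = 8862 m; Σ(ρt)_A = 63616; Σ(ρt)_B = 20532.6 (in m·g/cm³).
e = (22400 − 8862) − (63616 − 20532.6) / 3.3 = 482 m.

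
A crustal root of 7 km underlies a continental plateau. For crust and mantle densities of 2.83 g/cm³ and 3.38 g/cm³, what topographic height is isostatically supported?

Balancing pressure at the compensation depth: ρ_c h = (ρ_m − ρ_c) r.
h = r (ρ_m − ρ_c) / ρ_c = 7 km × (3.38 − 2.83) / 2.83 = 1.36 km.

1.36 km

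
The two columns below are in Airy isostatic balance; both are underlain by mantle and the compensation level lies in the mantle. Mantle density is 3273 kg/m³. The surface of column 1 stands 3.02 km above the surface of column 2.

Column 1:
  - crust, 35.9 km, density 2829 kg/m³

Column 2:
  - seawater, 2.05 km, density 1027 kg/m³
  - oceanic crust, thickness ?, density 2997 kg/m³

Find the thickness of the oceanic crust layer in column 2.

Take the compensation level at the base of the deeper column (depth z_c below the surface of column 1) and equate Σ ρ_i t_i down to z_c; mantle fills any gap and the z_c terms cancel.
Column 1: 35.9×2829 + (z_c − 35.9)×3273
Column 2: 3.02×0 + 2.05×1027 + x×2997 + (z_c − 3.02 − 2.05 − x)×3273
The z_c×3273 term appears on both sides and cancels. Collect the known terms of each column as K = Σ(ρt)_known − 3273 × (depth of known layers): K_1 = 101561.1 − 3273×35.9 = −15939.6; K_2 = 2105.35 − 3273×(3.02 + 2.05) = −14488.76.
Balance: K_1 = K_2 − x×(3273 − 2997), so x = (K_2 − K_1)/(3273 − 2997) = 1450.84/276 = 5.26 km.

5.26 km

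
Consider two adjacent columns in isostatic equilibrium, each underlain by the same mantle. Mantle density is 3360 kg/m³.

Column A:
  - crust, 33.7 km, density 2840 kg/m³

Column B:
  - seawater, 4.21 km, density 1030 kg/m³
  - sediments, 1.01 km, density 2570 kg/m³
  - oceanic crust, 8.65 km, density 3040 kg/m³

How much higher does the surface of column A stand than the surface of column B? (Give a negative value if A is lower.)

For any compensation level in the mantle, the mantle terms cancel and isostasy reduces to e = (Σt_A − Σt_B) − (Σ(ρt)_A − Σ(ρt)_B) / ρ_m.
Σt_A = 33.7 km; Σt_B = 13.87 km; Σ(ρt)_A = 95708; Σ(ρt)_B = 33228 (in km·kg/m³).
e = (33.7 − 13.87) − (95708 − 33228) / 3360 = 1.23 km.

1.23 km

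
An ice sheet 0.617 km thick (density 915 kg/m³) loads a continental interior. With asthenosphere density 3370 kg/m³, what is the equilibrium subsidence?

Equating mass per unit area of the two columns: the ice load ρ_ice t is balanced by mantle displaced below, ρ_m s.
s = t ρ_ice / ρ_m = 0.617 km × 915/3370 = 0.168 km.

0.168 km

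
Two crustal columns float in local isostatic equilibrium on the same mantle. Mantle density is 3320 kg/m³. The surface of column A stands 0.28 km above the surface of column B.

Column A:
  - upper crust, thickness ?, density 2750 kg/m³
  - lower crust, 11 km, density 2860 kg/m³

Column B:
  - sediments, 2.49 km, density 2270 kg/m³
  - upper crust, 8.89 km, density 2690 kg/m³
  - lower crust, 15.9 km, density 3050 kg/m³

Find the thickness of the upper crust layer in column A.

14.7 km

Take the compensation level at the base of the deeper column (depth z_c below the surface of column A) and equate Σ ρ_i t_i down to z_c; mantle fills any gap and the z_c terms cancel.
Column A: x×2750 + 11×2860 + (z_c − 11 − x)×3320
Column B: 0.28×0 + 2.49×2270 + 8.89×2690 + 15.9×3050 + (z_c − 0.28 − 27.28)×3320
The z_c×3320 term appears on both sides and cancels. Collect the known terms of each column as K = Σ(ρt)_known − 3320 × (depth of known layers): K_A = 31460 − 3320×11 = −5060; K_B = 78061.4 − 3320×(0.28 + 27.28) = −13437.8.
Balance: K_A − x×(3320 − 2750) = K_B, so x = (K_A − K_B)/(3320 − 2750) = 8377.8/570 = 14.7 km.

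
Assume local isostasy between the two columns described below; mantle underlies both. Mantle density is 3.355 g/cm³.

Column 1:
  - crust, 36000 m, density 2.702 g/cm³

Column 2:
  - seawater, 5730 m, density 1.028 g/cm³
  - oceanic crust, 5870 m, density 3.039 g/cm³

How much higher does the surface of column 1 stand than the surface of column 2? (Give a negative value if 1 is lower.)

For any compensation level in the mantle, the mantle terms cancel and isostasy reduces to e = (Σt_1 − Σt_2) − (Σ(ρt)_1 − Σ(ρt)_2) / ρ_m.
Σt_1 = 36000 m; Σt_2 = 11600 m; Σ(ρt)_1 = 97272; Σ(ρt)_2 = 23729.37 (in m·g/cm³).
e = (36000 − 11600) − (97272 − 23729.37) / 3.355 = 2480 m.

2480 m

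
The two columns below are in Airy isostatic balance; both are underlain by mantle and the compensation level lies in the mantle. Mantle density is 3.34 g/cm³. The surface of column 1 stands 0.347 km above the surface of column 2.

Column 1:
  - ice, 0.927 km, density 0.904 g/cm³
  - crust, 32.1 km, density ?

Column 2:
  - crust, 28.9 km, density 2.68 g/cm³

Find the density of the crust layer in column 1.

2.78 g/cm³

Take the compensation level at the base of the deeper column (depth z_c below the surface of column 1) and equate Σ ρ_i t_i down to z_c; mantle fills any gap and the z_c terms cancel.
Column 1: 0.927×0.904 + 32.1×ρ + (z_c − 33.027)×3.34
Column 2: 0.347×0 + 28.9×2.68 + (z_c − 0.347 − 28.9)×3.34
The z_c×3.34 term appears on both sides and cancels. Collect the known terms of each column as K = Σ(ρt)_known − 3.34 × (depth of known layers): K_1 = 0.838008 − 3.34×33.027 = −109.472172; K_2 = 77.452 − 3.34×(0.347 + 28.9) = −20.23298.
Balance: K_1 + 32.1×ρ = K_2, so ρ = (K_2 − K_1)/32.1 = 89.2392/32.1 = 2.78 g/cm³.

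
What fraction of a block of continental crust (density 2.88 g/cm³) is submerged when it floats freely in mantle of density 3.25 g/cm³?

0.886

Submerged fraction = ρ_obj/ρ_fluid = 2.88/3.25 = 0.886.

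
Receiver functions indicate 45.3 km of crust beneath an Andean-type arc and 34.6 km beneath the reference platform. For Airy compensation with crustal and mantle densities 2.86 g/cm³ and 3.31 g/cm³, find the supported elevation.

Excess crust Δ = 45.3 km − 34.6 km = 10.7 km, split between elevation h and root r with h + r = Δ.
Airy balance ρ_c h = (ρ_m − ρ_c) r gives r = h ρ_c/(ρ_m − ρ_c), so h (1 + ρ_c/(ρ_m − ρ_c)) = Δ, i.e. h = Δ (ρ_m − ρ_c)/ρ_m.
h = 10.7 km × 0.45/3.31 = 1.45 km.

1.45 km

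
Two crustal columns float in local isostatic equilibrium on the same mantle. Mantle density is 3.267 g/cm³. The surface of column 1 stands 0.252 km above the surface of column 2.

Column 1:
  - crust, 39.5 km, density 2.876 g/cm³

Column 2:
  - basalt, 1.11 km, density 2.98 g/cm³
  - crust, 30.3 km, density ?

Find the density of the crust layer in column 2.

2.79 g/cm³

Take the compensation level at the base of the deeper column (depth z_c below the surface of column 1) and equate Σ ρ_i t_i down to z_c; mantle fills any gap and the z_c terms cancel.
Column 1: 39.5×2.876 + (z_c − 39.5)×3.267
Column 2: 0.252×0 + 1.11×2.98 + 30.3×ρ + (z_c − 0.252 − 31.41)×3.267
The z_c×3.267 term appears on both sides and cancels. Collect the known terms of each column as K = Σ(ρt)_known − 3.267 × (depth of known layers): K_1 = 113.602 − 3.267×39.5 = −15.4445; K_2 = 3.3078 − 3.267×(0.252 + 31.41) = −100.131954.
Balance: K_1 = K_2 + 30.3×ρ, so ρ = (K_1 − K_2)/30.3 = 84.6875/30.3 = 2.79 g/cm³.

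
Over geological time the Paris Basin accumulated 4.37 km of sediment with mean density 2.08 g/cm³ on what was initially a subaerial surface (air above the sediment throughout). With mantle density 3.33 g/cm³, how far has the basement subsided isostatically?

Subaerial load: s = t ρ_sed / ρ_m = 4.37 km × 2.08/3.33 = 2.73 km.

2.73 km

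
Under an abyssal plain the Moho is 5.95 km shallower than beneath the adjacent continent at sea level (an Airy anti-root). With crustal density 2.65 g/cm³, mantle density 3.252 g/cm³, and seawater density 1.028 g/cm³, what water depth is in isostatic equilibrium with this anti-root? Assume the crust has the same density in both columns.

2.21 km

Replacing a thickness d of crust by seawater at the top must be balanced by replacing crust with mantle at the base: d (ρ_c − ρ_w) = a (ρ_m − ρ_c).
d = a (ρ_m − ρ_c)/(ρ_c − ρ_w) = 5.95 km × 0.602/1.622 = 2.21 km.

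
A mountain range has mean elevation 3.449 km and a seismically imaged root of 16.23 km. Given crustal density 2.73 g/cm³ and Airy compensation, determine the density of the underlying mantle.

Airy balance: ρ_c h = (ρ_m − ρ_c) r → ρ_m = ρ_c (1 + h/r).
ρ_m = 2.73 × (1 + 3.449 km/16.23 km) = 3.31 g/cm³.

3.31 g/cm³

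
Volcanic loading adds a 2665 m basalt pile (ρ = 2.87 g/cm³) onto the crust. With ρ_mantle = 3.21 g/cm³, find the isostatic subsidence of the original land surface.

2380 m

Subaerial loading: s = t ρ_load / ρ_m.
s = 2665 m × 2.87/3.21 = 2380 m.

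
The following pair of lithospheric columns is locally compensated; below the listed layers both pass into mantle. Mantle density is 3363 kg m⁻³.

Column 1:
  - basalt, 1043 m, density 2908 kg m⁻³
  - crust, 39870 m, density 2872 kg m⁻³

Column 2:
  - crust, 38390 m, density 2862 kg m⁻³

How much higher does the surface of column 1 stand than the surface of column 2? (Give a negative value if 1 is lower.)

243 m

For any compensation level in the mantle, the mantle terms cancel and isostasy reduces to e = (Σt_1 − Σt_2) − (Σ(ρt)_1 − Σ(ρt)_2) / ρ_m.
Σt_1 = 40913 m; Σt_2 = 38390 m; Σ(ρt)_1 = 117539684; Σ(ρt)_2 = 109872180 (in m·kg m⁻³).
e = (40913 − 38390) − (117539684 − 109872180) / 3363 = 243 m.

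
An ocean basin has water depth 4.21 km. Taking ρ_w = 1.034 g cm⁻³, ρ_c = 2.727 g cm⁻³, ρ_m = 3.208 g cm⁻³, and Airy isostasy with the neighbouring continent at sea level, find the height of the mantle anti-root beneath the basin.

14.8 km

Balancing pressure at the compensation depth: replacing crust with seawater at the top is compensated by replacing crust with mantle at the base: d (ρ_c − ρ_w) = a (ρ_m − ρ_c).
a = d (ρ_c − ρ_w)/(ρ_m − ρ_c) = 4.21 km × 1.693/0.481 = 14.8 km.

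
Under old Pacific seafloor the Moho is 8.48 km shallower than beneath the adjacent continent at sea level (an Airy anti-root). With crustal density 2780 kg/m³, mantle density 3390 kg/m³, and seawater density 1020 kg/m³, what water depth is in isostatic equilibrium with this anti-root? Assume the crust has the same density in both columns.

Replacing a thickness d of crust by seawater at the top must be balanced by replacing crust with mantle at the base: d (ρ_c − ρ_w) = a (ρ_m − ρ_c).
d = a (ρ_m − ρ_c)/(ρ_c − ρ_w) = 8.48 km × 610/1760 = 2.94 km.

2.94 km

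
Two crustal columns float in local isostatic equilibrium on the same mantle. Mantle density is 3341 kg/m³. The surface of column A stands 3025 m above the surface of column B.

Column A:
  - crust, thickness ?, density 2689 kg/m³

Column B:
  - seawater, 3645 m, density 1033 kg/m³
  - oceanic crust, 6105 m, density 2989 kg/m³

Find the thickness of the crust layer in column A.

Take the compensation level at the base of the deeper column (depth z_c below the surface of column A) and equate Σ ρ_i t_i down to z_c; mantle fills any gap and the z_c terms cancel.
Column A: x×2689 + (z_c − 0 − x)×3341
Column B: 3025×0 + 3645×1033 + 6105×2989 + (z_c − 3025 − 9750)×3341
The z_c×3341 term appears on both sides and cancels. Collect the known terms of each column as K = Σ(ρt)_known − 3341 × (depth of known layers): K_A = 0 − 3341×0 = 0; K_B = 22013130 − 3341×(3025 + 9750) = −20668145.
Balance: K_A − x×(3341 − 2689) = K_B, so x = (K_A − K_B)/(3341 − 2689) = 20668100/652 = 31700 m.

31700 m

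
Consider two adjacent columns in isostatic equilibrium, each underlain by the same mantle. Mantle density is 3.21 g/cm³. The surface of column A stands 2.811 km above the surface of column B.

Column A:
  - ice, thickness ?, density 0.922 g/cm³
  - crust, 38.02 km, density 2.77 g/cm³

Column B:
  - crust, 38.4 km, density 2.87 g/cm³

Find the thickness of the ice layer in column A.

Take the compensation level at the base of the deeper column (depth z_c below the surface of column A) and equate Σ ρ_i t_i down to z_c; mantle fills any gap and the z_c terms cancel.
Column A: x×0.922 + 38.02×2.77 + (z_c − 38.02 − x)×3.21
Column B: 2.811×0 + 38.4×2.87 + (z_c − 2.811 − 38.4)×3.21
The z_c×3.21 term appears on both sides and cancels. Collect the known terms of each column as K = Σ(ρt)_known − 3.21 × (depth of known layers): K_A = 105.3154 − 3.21×38.02 = −16.7288; K_B = 110.208 − 3.21×(2.811 + 38.4) = −22.07931.
Balance: K_A − x×(3.21 − 0.922) = K_B, so x = (K_A − K_B)/(3.21 − 0.922) = 5.35051/2.288 = 2.34 km.

2.34 km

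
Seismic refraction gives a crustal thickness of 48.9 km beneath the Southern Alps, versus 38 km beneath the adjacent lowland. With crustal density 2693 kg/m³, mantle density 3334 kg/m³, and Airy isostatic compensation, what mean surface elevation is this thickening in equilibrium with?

2.1 km

Excess crust Δ = 48.9 km − 38 km = 10.9 km, split between elevation h and root r with h + r = Δ.
Airy balance ρ_c h = (ρ_m − ρ_c) r gives r = h ρ_c/(ρ_m − ρ_c), so h (1 + ρ_c/(ρ_m − ρ_c)) = Δ, i.e. h = Δ (ρ_m − ρ_c)/ρ_m.
h = 10.9 km × 641/3334 = 2.1 km.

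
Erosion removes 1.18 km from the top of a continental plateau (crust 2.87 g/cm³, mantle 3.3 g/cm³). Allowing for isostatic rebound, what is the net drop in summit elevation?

Rebound u = e ρ_c/ρ_m = 1.18 km × 2.87/3.3 = 1.026 km.
Net surface drop = e − u = 1.18 km − 1.026 km = e (ρ_m − ρ_c)/ρ_m = 0.154 km.

0.154 km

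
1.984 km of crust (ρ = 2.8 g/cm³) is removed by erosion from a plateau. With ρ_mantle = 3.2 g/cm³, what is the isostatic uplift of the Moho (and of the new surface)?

1.74 km

Unloading: uplift u = e ρ_c/ρ_m = 1.984 km × 2.8/3.2 = 1.74 km.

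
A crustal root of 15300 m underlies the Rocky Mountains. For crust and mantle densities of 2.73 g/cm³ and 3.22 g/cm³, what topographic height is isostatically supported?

By Archimedes' principle applied to the lithosphere: ρ_c h = (ρ_m − ρ_c) r.
h = r (ρ_m − ρ_c) / ρ_c = 15300 m × (3.22 − 2.73) / 2.73 = 2750 m.

2750 m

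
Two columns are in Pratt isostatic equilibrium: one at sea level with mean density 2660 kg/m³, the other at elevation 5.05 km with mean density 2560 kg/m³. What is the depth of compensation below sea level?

ρ_ref D = ρ (D + h) → D (ρ_ref − ρ) = ρ h.
D = ρ h/(ρ_ref − ρ) = 2560 × 5.05 km/(2660 − 2560) = 129 km.

129 km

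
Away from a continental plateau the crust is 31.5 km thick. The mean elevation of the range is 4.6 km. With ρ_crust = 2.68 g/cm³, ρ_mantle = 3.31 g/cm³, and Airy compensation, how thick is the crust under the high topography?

55.7 km

Root depth r = h ρ_c / (ρ_m − ρ_c) = 4.6 km × 2.68 / 0.63 = 19.57 km.
Total thickness = T + h + r = 31.5 km + 4.6 km + 19.57 km = 55.7 km.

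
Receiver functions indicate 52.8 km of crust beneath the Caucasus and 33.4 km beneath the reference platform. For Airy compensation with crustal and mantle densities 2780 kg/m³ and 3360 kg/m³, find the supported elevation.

Excess crust Δ = 52.8 km − 33.4 km = 19.4 km, split between elevation h and root r with h + r = Δ.
Airy balance ρ_c h = (ρ_m − ρ_c) r gives r = h ρ_c/(ρ_m − ρ_c), so h (1 + ρ_c/(ρ_m − ρ_c)) = Δ, i.e. h = Δ (ρ_m − ρ_c)/ρ_m.
h = 19.4 km × 580/3360 = 3.35 km.

3.35 km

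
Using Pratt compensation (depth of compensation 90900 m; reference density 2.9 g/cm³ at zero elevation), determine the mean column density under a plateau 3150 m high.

2.8 g/cm³

Pratt balance: ρ_ref D = ρ (D + h).
ρ = ρ_ref D/(D + h) = 2.9 × 90900 m/(90900 m + 3150 m) = 2.8 g/cm³.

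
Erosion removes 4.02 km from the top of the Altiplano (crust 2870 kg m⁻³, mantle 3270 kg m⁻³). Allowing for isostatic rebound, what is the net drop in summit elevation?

0.492 km

Rebound u = e ρ_c/ρ_m = 4.02 km × 2870/3270 = 3.528 km.
Net surface drop = e − u = 4.02 km − 3.528 km = e (ρ_m − ρ_c)/ρ_m = 0.492 km.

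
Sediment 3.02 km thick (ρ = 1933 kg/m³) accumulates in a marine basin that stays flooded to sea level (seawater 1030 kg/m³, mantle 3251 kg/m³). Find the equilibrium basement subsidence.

Submarine loading: the sediment displaces seawater, and the subsidence is in turn flooded, so s (ρ_m − ρ_w) = t (ρ_sed − ρ_w).
s = 3.02 km × (1933 − 1030) / (3251 − 1030) = 1.23 km.

1.23 km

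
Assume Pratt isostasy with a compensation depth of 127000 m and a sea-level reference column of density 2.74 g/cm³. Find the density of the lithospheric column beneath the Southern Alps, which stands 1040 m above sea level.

2.72 g/cm³

Pratt balance: ρ_ref D = ρ (D + h).
ρ = ρ_ref D/(D + h) = 2.74 × 127000 m/(127000 m + 1040 m) = 2.72 g/cm³.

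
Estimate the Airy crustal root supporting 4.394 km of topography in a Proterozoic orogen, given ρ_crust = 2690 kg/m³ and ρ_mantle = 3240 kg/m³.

By Archimedes' principle applied to the lithosphere: the weight of the topography is balanced by the buoyancy of the root, ρ_c h = (ρ_m − ρ_c) r.
r = h · ρ_c / (ρ_m − ρ_c) = 4.394 km × 2690 / (3240 − 2690) = 21.5 km.

21.5 km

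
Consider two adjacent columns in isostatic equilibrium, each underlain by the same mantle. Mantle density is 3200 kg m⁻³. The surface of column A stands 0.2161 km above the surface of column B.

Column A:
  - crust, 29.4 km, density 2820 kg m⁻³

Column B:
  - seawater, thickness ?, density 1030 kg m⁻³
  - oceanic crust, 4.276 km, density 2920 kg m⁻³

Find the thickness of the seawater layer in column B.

4.28 km

Take the compensation level at the base of the deeper column (depth z_c below the surface of column A) and equate Σ ρ_i t_i down to z_c; mantle fills any gap and the z_c terms cancel.
Column A: 29.4×2820 + (z_c − 29.4)×3200
Column B: 0.2161×0 + x×1030 + 4.276×2920 + (z_c − 0.2161 − 4.276 − x)×3200
The z_c×3200 term appears on both sides and cancels. Collect the known terms of each column as K = Σ(ρt)_known − 3200 × (depth of known layers): K_A = 82908 − 3200×29.4 = −11172; K_B = 12485.92 − 3200×(0.2161 + 4.276) = −1888.8.
Balance: K_A = K_B − x×(3200 − 1030), so x = (K_B − K_A)/(3200 − 1030) = 9283.2/2170 = 4.28 km.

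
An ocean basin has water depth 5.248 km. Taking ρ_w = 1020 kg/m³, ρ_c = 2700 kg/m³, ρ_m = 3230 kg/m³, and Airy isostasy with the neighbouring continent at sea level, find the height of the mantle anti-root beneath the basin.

Equating mass per unit area of the two columns: replacing crust with seawater at the top is compensated by replacing crust with mantle at the base: d (ρ_c − ρ_w) = a (ρ_m − ρ_c).
a = d (ρ_c − ρ_w)/(ρ_m − ρ_c) = 5.248 km × 1680/530 = 16.6 km.

16.6 km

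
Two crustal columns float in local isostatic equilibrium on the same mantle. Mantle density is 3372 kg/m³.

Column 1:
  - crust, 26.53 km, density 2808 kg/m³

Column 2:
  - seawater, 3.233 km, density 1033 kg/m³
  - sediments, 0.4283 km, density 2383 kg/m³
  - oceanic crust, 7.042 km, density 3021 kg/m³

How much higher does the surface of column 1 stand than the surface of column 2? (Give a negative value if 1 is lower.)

1.34 km

For any compensation level in the mantle, the mantle terms cancel and isostasy reduces to e = (Σt_1 − Σt_2) − (Σ(ρt)_1 − Σ(ρt)_2) / ρ_m.
Σt_1 = 26.53 km; Σt_2 = 10.7033 km; Σ(ρt)_1 = 74496.24; Σ(ρt)_2 = 25634.2099 (in km·kg/m³).
e = (26.53 − 10.7033) − (74496.24 − 25634.2099) / 3372 = 1.34 km.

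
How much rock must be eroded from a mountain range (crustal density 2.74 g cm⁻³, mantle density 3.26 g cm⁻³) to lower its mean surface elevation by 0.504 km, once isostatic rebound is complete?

Net drop Δ = e − u = e − e ρ_c/ρ_m = e (ρ_m − ρ_c)/ρ_m.
e = Δ ρ_m/(ρ_m − ρ_c) = 0.504 km × 3.26/0.52 = 3.16 km.

3.16 km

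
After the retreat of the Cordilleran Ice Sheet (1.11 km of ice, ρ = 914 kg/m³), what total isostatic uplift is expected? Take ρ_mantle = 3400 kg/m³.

0.298 km

Removing the load lets mantle flow back in; uplift u satisfies ρ_ice t = ρ_m u.
u = t ρ_ice/ρ_m = 1.11 km × 914/3400 = 0.298 km.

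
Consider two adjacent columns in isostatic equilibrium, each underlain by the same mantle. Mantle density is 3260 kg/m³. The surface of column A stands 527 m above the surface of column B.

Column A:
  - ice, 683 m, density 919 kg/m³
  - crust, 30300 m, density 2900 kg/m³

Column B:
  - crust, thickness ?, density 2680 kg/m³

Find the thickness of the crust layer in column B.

18600 m

Take the compensation level at the base of the deeper column (depth z_c below the surface of column A) and equate Σ ρ_i t_i down to z_c; mantle fills any gap and the z_c terms cancel.
Column A: 683×919 + 30300×2900 + (z_c − 30983)×3260
Column B: 527×0 + x×2680 + (z_c − 527 − 0 − x)×3260
The z_c×3260 term appears on both sides and cancels. Collect the known terms of each column as K = Σ(ρt)_known − 3260 × (depth of known layers): K_A = 88497677 − 3260×30983 = −12506903; K_B = 0 − 3260×(527 + 0) = −1718020.
Balance: K_A = K_B − x×(3260 − 2680), so x = (K_B − K_A)/(3260 − 2680) = 10788900/580 = 18600 m.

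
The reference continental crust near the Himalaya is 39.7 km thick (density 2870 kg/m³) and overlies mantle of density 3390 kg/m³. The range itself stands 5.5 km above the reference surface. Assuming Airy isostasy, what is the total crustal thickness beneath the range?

Root depth r = h ρ_c / (ρ_m − ρ_c) = 5.5 km × 2870 / 520 = 30.36 km.
Total thickness = T + h + r = 39.7 km + 5.5 km + 30.36 km = 75.6 km.

75.6 km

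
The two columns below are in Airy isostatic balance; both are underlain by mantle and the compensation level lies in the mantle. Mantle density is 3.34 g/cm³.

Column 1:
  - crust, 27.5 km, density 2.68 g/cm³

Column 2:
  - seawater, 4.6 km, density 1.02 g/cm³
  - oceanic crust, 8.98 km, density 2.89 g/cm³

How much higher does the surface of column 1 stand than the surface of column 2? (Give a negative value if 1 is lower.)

For any compensation level in the mantle, the mantle terms cancel and isostasy reduces to e = (Σt_1 − Σt_2) − (Σ(ρt)_1 − Σ(ρt)_2) / ρ_m.
Σt_1 = 27.5 km; Σt_2 = 13.58 km; Σ(ρt)_1 = 73.7; Σ(ρt)_2 = 30.6442 (in km·g/cm³).
e = (27.5 − 13.58) − (73.7 − 30.6442) / 3.34 = 1.03 km.

1.03 km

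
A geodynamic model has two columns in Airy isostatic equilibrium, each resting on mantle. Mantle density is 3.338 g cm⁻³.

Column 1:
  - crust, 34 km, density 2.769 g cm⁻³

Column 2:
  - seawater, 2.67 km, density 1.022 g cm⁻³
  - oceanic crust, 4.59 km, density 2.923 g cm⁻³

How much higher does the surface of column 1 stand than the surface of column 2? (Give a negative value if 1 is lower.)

For any compensation level in the mantle, the mantle terms cancel and isostasy reduces to e = (Σt_1 − Σt_2) − (Σ(ρt)_1 − Σ(ρt)_2) / ρ_m.
Σt_1 = 34 km; Σt_2 = 7.26 km; Σ(ρt)_1 = 94.146; Σ(ρt)_2 = 16.14531 (in km·g cm⁻³).
e = (34 − 7.26) − (94.146 − 16.14531) / 3.338 = 3.37 km.

3.37 km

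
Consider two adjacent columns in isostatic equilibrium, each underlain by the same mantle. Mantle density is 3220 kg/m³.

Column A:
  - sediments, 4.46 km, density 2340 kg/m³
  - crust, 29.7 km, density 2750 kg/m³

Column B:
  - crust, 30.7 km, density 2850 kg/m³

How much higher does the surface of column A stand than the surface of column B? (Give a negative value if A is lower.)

For any compensation level in the mantle, the mantle terms cancel and isostasy reduces to e = (Σt_A − Σt_B) − (Σ(ρt)_A − Σ(ρt)_B) / ρ_m.
Σt_A = 34.16 km; Σt_B = 30.7 km; Σ(ρt)_A = 92111.4; Σ(ρt)_B = 87495 (in km·kg/m³).
e = (34.16 − 30.7) − (92111.4 − 87495) / 3220 = 2.03 km.

2.03 km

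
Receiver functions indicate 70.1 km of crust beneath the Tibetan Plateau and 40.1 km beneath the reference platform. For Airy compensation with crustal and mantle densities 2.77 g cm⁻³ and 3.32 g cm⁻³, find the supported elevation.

Excess crust Δ = 70.1 km − 40.1 km = 30 km, split between elevation h and root r with h + r = Δ.
Airy balance ρ_c h = (ρ_m − ρ_c) r gives r = h ρ_c/(ρ_m − ρ_c), so h (1 + ρ_c/(ρ_m − ρ_c)) = Δ, i.e. h = Δ (ρ_m − ρ_c)/ρ_m.
h = 30 km × 0.55/3.32 = 4.97 km.

4.97 km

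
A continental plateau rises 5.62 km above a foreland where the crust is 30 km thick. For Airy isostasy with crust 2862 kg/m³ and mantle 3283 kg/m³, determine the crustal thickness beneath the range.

Root depth r = h ρ_c / (ρ_m − ρ_c) = 5.62 km × 2862 / 421 = 38.21 km.
Total thickness = T + h + r = 30 km + 5.62 km + 38.21 km = 73.8 km.

73.8 km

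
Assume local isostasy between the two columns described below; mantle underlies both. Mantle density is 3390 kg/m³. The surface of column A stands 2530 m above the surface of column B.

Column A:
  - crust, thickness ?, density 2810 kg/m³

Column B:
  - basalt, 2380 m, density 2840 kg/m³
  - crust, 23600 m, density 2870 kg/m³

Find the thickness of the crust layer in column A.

Take the compensation level at the base of the deeper column (depth z_c below the surface of column A) and equate Σ ρ_i t_i down to z_c; mantle fills any gap and the z_c terms cancel.
Column A: x×2810 + (z_c − 0 − x)×3390
Column B: 2530×0 + 2380×2840 + 23600×2870 + (z_c − 2530 − 25980)×3390
The z_c×3390 term appears on both sides and cancels. Collect the known terms of each column as K = Σ(ρt)_known − 3390 × (depth of known layers): K_A = 0 − 3390×0 = 0; K_B = 74491200 − 3390×(2530 + 25980) = −22157700.
Balance: K_A − x×(3390 − 2810) = K_B, so x = (K_A − K_B)/(3390 − 2810) = 22157700/580 = 38200 m.

38200 m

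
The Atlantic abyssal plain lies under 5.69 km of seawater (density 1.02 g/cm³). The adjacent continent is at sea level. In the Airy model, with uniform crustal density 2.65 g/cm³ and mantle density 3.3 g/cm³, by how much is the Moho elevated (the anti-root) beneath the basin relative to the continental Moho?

14.3 km

Equating mass per unit area of the two columns: replacing crust with seawater at the top is compensated by replacing crust with mantle at the base: d (ρ_c − ρ_w) = a (ρ_m − ρ_c).
a = d (ρ_c − ρ_w)/(ρ_m − ρ_c) = 5.69 km × 1.63/0.65 = 14.3 km.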